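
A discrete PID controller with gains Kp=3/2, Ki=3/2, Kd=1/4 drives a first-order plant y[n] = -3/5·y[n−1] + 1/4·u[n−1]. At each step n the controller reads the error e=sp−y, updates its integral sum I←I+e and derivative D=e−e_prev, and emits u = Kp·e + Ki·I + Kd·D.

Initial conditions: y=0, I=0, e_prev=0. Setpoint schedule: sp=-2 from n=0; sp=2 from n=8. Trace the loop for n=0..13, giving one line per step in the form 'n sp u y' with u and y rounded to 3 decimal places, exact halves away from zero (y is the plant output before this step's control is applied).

0 -2 -6.500 0.000
1 -2 -3.719 -1.625
2 -2 -10.116 0.045
3 -2 -4.312 -2.556
4 -2 -13.917 0.456
5 -2 -3.170 -3.753
6 -2 -18.531 1.459
7 -2 0.227 -5.508
8 2 -12.080 3.362
9 2 14.391 -5.037
10 2 -15.039 6.620
11 2 27.589 -7.732
12 2 -24.022 11.536
13 2 45.997 -12.927

(exact arithmetic carried between steps; '≈' marks a value shown rounded to 6 d.p. or computed from one; I and e_prev carry over from the previous line; the table rounds u and y to 3 d.p., halves away from zero)
n=0: y=0, sp=-2, e=sp−y=-2; I=-2, D=e−e_prev=-2; u=3/2·(-2)+3/2·(-2)+1/4·(-2)=-6.5; next y=-3/5·0+1/4·(-6.5)=-1.625
n=1: y=-1.625, sp=-2, e=sp−y=-0.375; I=-2.375, D=e−e_prev=1.625; u=3/2·(-0.375)+3/2·(-2.375)+1/4·1.625=-3.71875; next y=-3/5·(-1.625)+1/4·(-3.71875)≈0.045313
n=2: y≈0.045313, sp=-2, e=sp−y≈-2.045313; I≈-4.420313, D=e−e_prev≈-1.670313; u=3/2·(-2.045313)+3/2·(-4.420313)+1/4·(-1.670313)≈-10.116016; next y=-3/5·0.045313+1/4·(-10.116016)≈-2.556191
n=3: y≈-2.556191, sp=-2, e=sp−y≈0.556191; I≈-3.864121, D=e−e_prev≈2.601504; u=3/2·0.556191+3/2·(-3.864121)+1/4·2.601504≈-4.311519; next y=-3/5·(-2.556191)+1/4·(-4.311519)≈0.455835
n=4: y≈0.455835, sp=-2, e=sp−y≈-2.455835; I≈-6.319956, D=e−e_prev≈-3.012027; u=3/2·(-2.455835)+3/2·(-6.319956)+1/4·(-3.012027)≈-13.916694; next y=-3/5·0.455835+1/4·(-13.916694)≈-3.752675
n=5: y≈-3.752675, sp=-2, e=sp−y≈1.752675; I≈-4.567282, D=e−e_prev≈4.208510; u=3/2·1.752675+3/2·(-4.567282)+1/4·4.208510≈-3.169783; next y=-3/5·(-3.752675)+1/4·(-3.169783)≈1.459159
n=6: y≈1.459159, sp=-2, e=sp−y≈-3.459159; I≈-8.026441, D=e−e_prev≈-5.211834; u=3/2·(-3.459159)+3/2·(-8.026441)+1/4·(-5.211834)≈-18.531358; next y=-3/5·1.459159+1/4·(-18.531358)≈-5.508335
n=7: y≈-5.508335, sp=-2, e=sp−y≈3.508335; I≈-4.518106, D=e−e_prev≈6.967494; u=3/2·3.508335+3/2·(-4.518106)+1/4·6.967494≈0.227217; next y=-3/5·(-5.508335)+1/4·0.227217≈3.361805
n=8: y≈3.361805, sp=2, e=sp−y≈-1.361805; I≈-5.879911, D=e−e_prev≈-4.870140; u=3/2·(-1.361805)+3/2·(-5.879911)+1/4·(-4.870140)≈-12.080109; next y=-3/5·3.361805+1/4·(-12.080109)≈-5.037110
n=9: y≈-5.037110, sp=2, e=sp−y≈7.037110; I≈1.157199, D=e−e_prev≈8.398916; u=3/2·7.037110+3/2·1.157199+1/4·8.398916≈14.391194; next y=-3/5·(-5.037110)+1/4·14.391194≈6.620065
n=10: y≈6.620065, sp=2, e=sp−y≈-4.620065; I≈-3.462865, D=e−e_prev≈-11.657175; u=3/2·(-4.620065)+3/2·(-3.462865)+1/4·(-11.657175)≈-15.038688; next y=-3/5·6.620065+1/4·(-15.038688)≈-7.731711
n=11: y≈-7.731711, sp=2, e=sp−y≈9.731711; I≈6.268846, D=e−e_prev≈14.351775; u=3/2·9.731711+3/2·6.268846+1/4·14.351775≈27.588779; next y=-3/5·(-7.731711)+1/4·27.588779≈11.536221
n=12: y≈11.536221, sp=2, e=sp−y≈-9.536221; I≈-3.267376, D=e−e_prev≈-19.267932; u=3/2·(-9.536221)+3/2·(-3.267376)+1/4·(-19.267932)≈-24.022378; next y=-3/5·11.536221+1/4·(-24.022378)≈-12.927327
n=13: y≈-12.927327, sp=2, e=sp−y≈14.927327; I≈11.659952, D=e−e_prev≈24.463548; u=3/2·14.927327+3/2·11.659952+1/4·24.463548≈45.996806; next y=-3/5·(-12.927327)+1/4·45.996806≈19.255598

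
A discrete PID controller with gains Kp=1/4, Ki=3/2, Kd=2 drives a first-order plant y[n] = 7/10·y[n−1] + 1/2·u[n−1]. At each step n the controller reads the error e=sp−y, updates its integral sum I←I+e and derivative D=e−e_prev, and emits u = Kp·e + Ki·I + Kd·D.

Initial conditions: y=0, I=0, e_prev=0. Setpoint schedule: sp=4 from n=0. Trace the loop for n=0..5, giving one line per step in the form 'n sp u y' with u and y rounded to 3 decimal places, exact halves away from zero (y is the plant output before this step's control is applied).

(exact arithmetic carried between steps; '≈' marks a value shown rounded to 6 d.p. or computed from one; I and e_prev carry over from the previous line; the table rounds u and y to 3 d.p., halves away from zero)
n=0: y=0, sp=4, e=sp−y=4; I=4, D=e−e_prev=4; u=1/4·4+3/2·4+2·4=15; next y=7/10·0+1/2·15=7.5
n=1: y=7.5, sp=4, e=sp−y=-3.5; I=0.5, D=e−e_prev=-7.5; u=1/4·(-3.5)+3/2·0.5+2·(-7.5)=-15.125; next y=7/10·7.5+1/2·(-15.125)=-2.3125
n=2: y=-2.3125, sp=4, e=sp−y=6.3125; I=6.8125, D=e−e_prev=9.8125; u=1/4·6.3125+3/2·6.8125+2·9.8125=31.421875; next y=7/10·(-2.3125)+1/2·31.421875≈14.092188
n=3: y≈14.092188, sp=4, e=sp−y≈-10.092188; I≈-3.279688, D=e−e_prev≈-16.404688; u=1/4·(-10.092188)+3/2·(-3.279688)+2·(-16.404688)≈-40.251953; next y=7/10·14.092188+1/2·(-40.251953)≈-10.261445
n=4: y≈-10.261445, sp=4, e=sp−y≈14.261445; I≈10.981758, D=e−e_prev≈24.353633; u=1/4·14.261445+3/2·10.981758+2·24.353633≈68.745264; next y=7/10·(-10.261445)+1/2·68.745264≈27.189620
n=5: y≈27.189620, sp=4, e=sp−y≈-23.189620; I≈-12.207862, D=e−e_prev≈-37.451065; u=1/4·(-23.189620)+3/2·(-12.207862)+2·(-37.451065)≈-99.011329; next y=7/10·27.189620+1/2·(-99.011329)≈-30.472931

0 4 15.000 0.000
1 4 -15.125 7.500
2 4 31.422 -2.313
3 4 -40.252 14.092
4 4 68.745 -10.261
5 4 -99.011 27.190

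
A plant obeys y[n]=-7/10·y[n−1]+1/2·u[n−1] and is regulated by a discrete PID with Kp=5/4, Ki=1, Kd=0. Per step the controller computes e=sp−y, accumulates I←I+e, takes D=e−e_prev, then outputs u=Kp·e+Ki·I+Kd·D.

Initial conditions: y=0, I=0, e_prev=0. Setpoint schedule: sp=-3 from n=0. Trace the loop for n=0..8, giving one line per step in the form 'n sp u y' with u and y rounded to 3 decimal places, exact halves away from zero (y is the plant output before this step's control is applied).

(exact arithmetic carried between steps; '≈' marks a value shown rounded to 6 d.p. or computed from one; I and e_prev carry over from the previous line; the table rounds u and y to 3 d.p., halves away from zero)
n=0: y=0, sp=-3, e=sp−y=-3; I=-3, D=e−e_prev=-3; u=5/4·(-3)+1·(-3)+0·(-3)=-6.75; next y=-7/10·0+1/2·(-6.75)=-3.375
n=1: y=-3.375, sp=-3, e=sp−y=0.375; I=-2.625, D=e−e_prev=3.375; u=5/4·0.375+1·(-2.625)+0·3.375=-2.15625; next y=-7/10·(-3.375)+1/2·(-2.15625)=1.284375
n=2: y=1.284375, sp=-3, e=sp−y=-4.284375; I=-6.909375, D=e−e_prev=-4.659375; u=5/4·(-4.284375)+1·(-6.909375)+0·(-4.659375)≈-12.264844; next y=-7/10·1.284375+1/2·(-12.264844)≈-7.031484
n=3: y≈-7.031484, sp=-3, e=sp−y≈4.031484; I≈-2.877891, D=e−e_prev≈8.315859; u=5/4·4.031484+1·(-2.877891)+0·8.315859≈2.161465; next y=-7/10·(-7.031484)+1/2·2.161465≈6.002771
n=4: y≈6.002771, sp=-3, e=sp−y≈-9.002771; I≈-11.880662, D=e−e_prev≈-13.034256; u=5/4·(-9.002771)+1·(-11.880662)+0·(-13.034256)≈-23.134126; next y=-7/10·6.002771+1/2·(-23.134126)≈-15.769003
n=5: y≈-15.769003, sp=-3, e=sp−y≈12.769003; I≈0.888341, D=e−e_prev≈21.771775; u=5/4·12.769003+1·0.888341+0·21.771775≈16.849595; next y=-7/10·(-15.769003)+1/2·16.849595≈19.463100
n=6: y≈19.463100, sp=-3, e=sp−y≈-22.463100; I≈-21.574759, D=e−e_prev≈-35.232103; u=5/4·(-22.463100)+1·(-21.574759)+0·(-35.232103)≈-49.653634; next y=-7/10·19.463100+1/2·(-49.653634)≈-38.450987
n=7: y≈-38.450987, sp=-3, e=sp−y≈35.450987; I≈13.876228, D=e−e_prev≈57.914087; u=5/4·35.450987+1·13.876228+0·57.914087≈58.189961; next y=-7/10·(-38.450987)+1/2·58.189961≈56.010671
n=8: y≈56.010671, sp=-3, e=sp−y≈-59.010671; I≈-45.134443, D=e−e_prev≈-94.461658; u=5/4·(-59.010671)+1·(-45.134443)+0·(-94.461658)≈-118.897783; next y=-7/10·56.010671+1/2·(-118.897783)≈-98.656361

0 -3 -6.750 0.000
1 -3 -2.156 -3.375
2 -3 -12.265 1.284
3 -3 2.161 -7.031
4 -3 -23.134 6.003
5 -3 16.850 -15.769
6 -3 -49.654 19.463
7 -3 58.190 -38.451
8 -3 -118.898 56.011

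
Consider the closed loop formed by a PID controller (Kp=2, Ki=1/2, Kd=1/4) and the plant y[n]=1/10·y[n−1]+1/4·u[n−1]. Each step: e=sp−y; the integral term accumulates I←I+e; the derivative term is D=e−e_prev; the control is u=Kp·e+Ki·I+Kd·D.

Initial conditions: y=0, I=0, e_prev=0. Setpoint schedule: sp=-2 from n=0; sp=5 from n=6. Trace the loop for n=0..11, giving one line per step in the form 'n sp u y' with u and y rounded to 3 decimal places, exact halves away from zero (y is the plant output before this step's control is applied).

(exact arithmetic carried between steps; '≈' marks a value shown rounded to 6 d.p. or computed from one; I and e_prev carry over from the previous line; the table rounds u and y to 3 d.p., halves away from zero)
n=0: y=0, sp=-2, e=sp−y=-2; I=-2, D=e−e_prev=-2; u=2·(-2)+1/2·(-2)+1/4·(-2)=-5.5; next y=1/10·0+1/4·(-5.5)=-1.375
n=1: y=-1.375, sp=-2, e=sp−y=-0.625; I=-2.625, D=e−e_prev=1.375; u=2·(-0.625)+1/2·(-2.625)+1/4·1.375=-2.21875; next y=1/10·(-1.375)+1/4·(-2.21875)≈-0.692188
n=2: y≈-0.692188, sp=-2, e=sp−y≈-1.307813; I≈-3.932813, D=e−e_prev≈-0.682813; u=2·(-1.307813)+1/2·(-3.932813)+1/4·(-0.682813)≈-4.752734; next y=1/10·(-0.692188)+1/4·(-4.752734)≈-1.257402
n=3: y≈-1.257402, sp=-2, e=sp−y≈-0.742598; I≈-4.675410, D=e−e_prev≈0.565215; u=2·(-0.742598)+1/2·(-4.675410)+1/4·0.565215≈-3.681597; next y=1/10·(-1.257402)+1/4·(-3.681597)≈-1.046139
n=4: y≈-1.046139, sp=-2, e=sp−y≈-0.953861; I≈-5.629271, D=e−e_prev≈-0.211263; u=2·(-0.953861)+1/2·(-5.629271)+1/4·(-0.211263)≈-4.775172; next y=1/10·(-1.046139)+1/4·(-4.775172)≈-1.298407
n=5: y≈-1.298407, sp=-2, e=sp−y≈-0.701593; I≈-6.330864, D=e−e_prev≈0.252268; u=2·(-0.701593)+1/2·(-6.330864)+1/4·0.252268≈-4.505551; next y=1/10·(-1.298407)+1/4·(-4.505551)≈-1.256228
n=6: y≈-1.256228, sp=5, e=sp−y≈6.256228; I≈-0.074635, D=e−e_prev≈6.957821; u=2·6.256228+1/2·(-0.074635)+1/4·6.957821≈14.214595; next y=1/10·(-1.256228)+1/4·14.214595≈3.428026
n=7: y≈3.428026, sp=5, e=sp−y≈1.571974; I≈1.497339, D=e−e_prev≈-4.684254; u=2·1.571974+1/2·1.497339+1/4·(-4.684254)≈2.721554; next y=1/10·3.428026+1/4·2.721554≈1.023191
n=8: y≈1.023191, sp=5, e=sp−y≈3.976809; I≈5.474148, D=e−e_prev≈2.404835; u=2·3.976809+1/2·5.474148+1/4·2.404835≈11.291900; next y=1/10·1.023191+1/4·11.291900≈2.925294
n=9: y≈2.925294, sp=5, e=sp−y≈2.074706; I≈7.548854, D=e−e_prev≈-1.902103; u=2·2.074706+1/2·7.548854+1/4·(-1.902103)≈7.448313; next y=1/10·2.925294+1/4·7.448313≈2.154608
n=10: y≈2.154608, sp=5, e=sp−y≈2.845392; I≈10.394246, D=e−e_prev≈0.770687; u=2·2.845392+1/2·10.394246+1/4·0.770687≈11.080579; next y=1/10·2.154608+1/4·11.080579≈2.985606
n=11: y≈2.985606, sp=5, e=sp−y≈2.014394; I≈12.408640, D=e−e_prev≈-0.830998; u=2·2.014394+1/2·12.408640+1/4·(-0.830998)≈10.025359; next y=1/10·2.985606+1/4·10.025359≈2.804900

0 -2 -5.500 0.000
1 -2 -2.219 -1.375
2 -2 -4.753 -0.692
3 -2 -3.682 -1.257
4 -2 -4.775 -1.046
5 -2 -4.506 -1.298
6 5 14.215 -1.256
7 5 2.722 3.428
8 5 11.292 1.023
9 5 7.448 2.925
10 5 11.081 2.155
11 5 10.025 2.986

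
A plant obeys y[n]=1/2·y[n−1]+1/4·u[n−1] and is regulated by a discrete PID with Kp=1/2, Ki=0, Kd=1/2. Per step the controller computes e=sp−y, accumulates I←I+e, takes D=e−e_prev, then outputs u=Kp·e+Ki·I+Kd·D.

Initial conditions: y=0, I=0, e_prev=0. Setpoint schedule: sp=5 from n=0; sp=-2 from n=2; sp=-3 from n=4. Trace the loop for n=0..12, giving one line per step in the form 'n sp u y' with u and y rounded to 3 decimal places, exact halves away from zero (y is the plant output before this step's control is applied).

0 5 5.000 0.000
1 5 1.250 1.250
2 -2 -4.813 0.938
3 -2 0.203 -0.734
4 -3 -2.051 -0.316
5 -3 -0.987 -0.671
6 -3 -1.253 -0.582
7 -3 -1.187 -0.604
8 -3 -1.203 -0.599
9 -3 -1.199 -0.600
10 -3 -1.200 -0.600
11 -3 -1.200 -0.600
12 -3 -1.200 -0.600

(exact arithmetic carried between steps; '≈' marks a value shown rounded to 6 d.p. or computed from one; I and e_prev carry over from the previous line; the table rounds u and y to 3 d.p., halves away from zero)
n=0: y=0, sp=5, e=sp−y=5; I=5, D=e−e_prev=5; u=1/2·5+0·5+1/2·5=5; next y=1/2·0+1/4·5=1.25
n=1: y=1.25, sp=5, e=sp−y=3.75; I=8.75, D=e−e_prev=-1.25; u=1/2·3.75+0·8.75+1/2·(-1.25)=1.25; next y=1/2·1.25+1/4·1.25=0.9375
n=2: y=0.9375, sp=-2, e=sp−y=-2.9375; I=5.8125, D=e−e_prev=-6.6875; u=1/2·(-2.9375)+0·5.8125+1/2·(-6.6875)=-4.8125; next y=1/2·0.9375+1/4·(-4.8125)=-0.734375
n=3: y=-0.734375, sp=-2, e=sp−y=-1.265625; I=4.546875, D=e−e_prev=1.671875; u=1/2·(-1.265625)+0·4.546875+1/2·1.671875=0.203125; next y=1/2·(-0.734375)+1/4·0.203125≈-0.316406
n=4: y≈-0.316406, sp=-3, e=sp−y≈-2.683594; I≈1.863281, D=e−e_prev≈-1.417969; u=1/2·(-2.683594)+0·1.863281+1/2·(-1.417969)≈-2.050781; next y=1/2·(-0.316406)+1/4·(-2.050781)≈-0.670898
n=5: y≈-0.670898, sp=-3, e=sp−y≈-2.329102; I≈-0.465820, D=e−e_prev≈0.354492; u=1/2·(-2.329102)+0·(-0.465820)+1/2·0.354492≈-0.987305; next y=1/2·(-0.670898)+1/4·(-0.987305)≈-0.582275
n=6: y≈-0.582275, sp=-3, e=sp−y≈-2.417725; I≈-2.883545, D=e−e_prev≈-0.088623; u=1/2·(-2.417725)+0·(-2.883545)+1/2·(-0.088623)≈-1.253174; next y=1/2·(-0.582275)+1/4·(-1.253174)≈-0.604431
n=7: y≈-0.604431, sp=-3, e=sp−y≈-2.395569; I≈-5.279114, D=e−e_prev≈0.022156; u=1/2·(-2.395569)+0·(-5.279114)+1/2·0.022156≈-1.186707; next y=1/2·(-0.604431)+1/4·(-1.186707)≈-0.598892
n=8: y≈-0.598892, sp=-3, e=sp−y≈-2.401108; I≈-7.680222, D=e−e_prev≈-0.005539; u=1/2·(-2.401108)+0·(-7.680222)+1/2·(-0.005539)≈-1.203323; next y=1/2·(-0.598892)+1/4·(-1.203323)≈-0.600277
n=9: y≈-0.600277, sp=-3, e=sp−y≈-2.399723; I≈-10.079945, D=e−e_prev≈0.001385; u=1/2·(-2.399723)+0·(-10.079945)+1/2·0.001385≈-1.199169; next y=1/2·(-0.600277)+1/4·(-1.199169)≈-0.599931
n=10: y≈-0.599931, sp=-3, e=sp−y≈-2.400069; I≈-12.480014, D=e−e_prev≈-0.000346; u=1/2·(-2.400069)+0·(-12.480014)+1/2·(-0.000346)≈-1.200208; next y=1/2·(-0.599931)+1/4·(-1.200208)≈-0.600017
n=11: y≈-0.600017, sp=-3, e=sp−y≈-2.399983; I≈-14.879997, D=e−e_prev≈0.000087; u=1/2·(-2.399983)+0·(-14.879997)+1/2·0.000087≈-1.199948; next y=1/2·(-0.600017)+1/4·(-1.199948)≈-0.599996
n=12: y≈-0.599996, sp=-3, e=sp−y≈-2.400004; I≈-17.280001, D=e−e_prev≈-0.000022; u=1/2·(-2.400004)+0·(-17.280001)+1/2·(-0.000022)≈-1.200013; next y=1/2·(-0.599996)+1/4·(-1.200013)≈-0.600001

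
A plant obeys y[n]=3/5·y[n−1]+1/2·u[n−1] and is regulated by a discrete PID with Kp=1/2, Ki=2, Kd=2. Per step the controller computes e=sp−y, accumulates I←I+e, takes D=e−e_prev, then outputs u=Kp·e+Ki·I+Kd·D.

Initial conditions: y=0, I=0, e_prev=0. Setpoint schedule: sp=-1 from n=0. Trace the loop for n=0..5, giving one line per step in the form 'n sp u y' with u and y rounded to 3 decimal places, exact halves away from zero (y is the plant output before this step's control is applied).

0 -1 -4.500 0.000
1 -1 5.625 -2.250
2 -1 -13.081 1.463
3 -1 21.484 -5.663
4 -1 -41.974 7.344
5 -1 75.013 -16.580

(exact arithmetic carried between steps; '≈' marks a value shown rounded to 6 d.p. or computed from one; I and e_prev carry over from the previous line; the table rounds u and y to 3 d.p., halves away from zero)
n=0: y=0, sp=-1, e=sp−y=-1; I=-1, D=e−e_prev=-1; u=1/2·(-1)+2·(-1)+2·(-1)=-4.5; next y=3/5·0+1/2·(-4.5)=-2.25
n=1: y=-2.25, sp=-1, e=sp−y=1.25; I=0.25, D=e−e_prev=2.25; u=1/2·1.25+2·0.25+2·2.25=5.625; next y=3/5·(-2.25)+1/2·5.625=1.4625
n=2: y=1.4625, sp=-1, e=sp−y=-2.4625; I=-2.2125, D=e−e_prev=-3.7125; u=1/2·(-2.4625)+2·(-2.2125)+2·(-3.7125)=-13.08125; next y=3/5·1.4625+1/2·(-13.08125)=-5.663125
n=3: y=-5.663125, sp=-1, e=sp−y=4.663125; I=2.450625, D=e−e_prev=7.125625; u=1/2·4.663125+2·2.450625+2·7.125625≈21.484063; next y=3/5·(-5.663125)+1/2·21.484063≈7.344156
n=4: y≈7.344156, sp=-1, e=sp−y≈-8.344156; I≈-5.893531, D=e−e_prev≈-13.007281; u=1/2·(-8.344156)+2·(-5.893531)+2·(-13.007281)≈-41.973703; next y=3/5·7.344156+1/2·(-41.973703)≈-16.580358
n=5: y≈-16.580358, sp=-1, e=sp−y≈15.580358; I≈9.686827, D=e−e_prev≈23.924514; u=1/2·15.580358+2·9.686827+2·23.924514≈75.012860; next y=3/5·(-16.580358)+1/2·75.012860≈27.558215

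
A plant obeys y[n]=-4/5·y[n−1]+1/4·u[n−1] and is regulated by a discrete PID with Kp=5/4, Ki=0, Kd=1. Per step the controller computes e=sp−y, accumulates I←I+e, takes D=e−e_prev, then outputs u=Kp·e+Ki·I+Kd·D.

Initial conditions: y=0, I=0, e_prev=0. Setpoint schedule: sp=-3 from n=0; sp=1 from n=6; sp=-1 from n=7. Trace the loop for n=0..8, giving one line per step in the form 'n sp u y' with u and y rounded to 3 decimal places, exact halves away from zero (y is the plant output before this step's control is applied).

(exact arithmetic carried between steps; '≈' marks a value shown rounded to 6 d.p. or computed from one; I and e_prev carry over from the previous line; the table rounds u and y to 3 d.p., halves away from zero)
n=0: y=0, sp=-3, e=sp−y=-3; I=-3, D=e−e_prev=-3; u=5/4·(-3)+0·(-3)+1·(-3)=-6.75; next y=-4/5·0+1/4·(-6.75)=-1.6875
n=1: y=-1.6875, sp=-3, e=sp−y=-1.3125; I=-4.3125, D=e−e_prev=1.6875; u=5/4·(-1.3125)+0·(-4.3125)+1·1.6875=0.046875; next y=-4/5·(-1.6875)+1/4·0.046875≈1.361719
n=2: y≈1.361719, sp=-3, e=sp−y≈-4.361719; I≈-8.674219, D=e−e_prev≈-3.049219; u=5/4·(-4.361719)+0·(-8.674219)+1·(-3.049219)≈-8.501367; next y=-4/5·1.361719+1/4·(-8.501367)≈-3.214717
n=3: y≈-3.214717, sp=-3, e=sp−y≈0.214717; I≈-8.459502, D=e−e_prev≈4.576436; u=5/4·0.214717+0·(-8.459502)+1·4.576436≈4.844832; next y=-4/5·(-3.214717)+1/4·4.844832≈3.782981
n=4: y≈3.782981, sp=-3, e=sp−y≈-6.782981; I≈-15.242483, D=e−e_prev≈-6.997698; u=5/4·(-6.782981)+0·(-15.242483)+1·(-6.997698)≈-15.476425; next y=-4/5·3.782981+1/4·(-15.476425)≈-6.895491
n=5: y≈-6.895491, sp=-3, e=sp−y≈3.895491; I≈-11.346992, D=e−e_prev≈10.678473; u=5/4·3.895491+0·(-11.346992)+1·10.678473≈15.547837; next y=-4/5·(-6.895491)+1/4·15.547837≈9.403352
n=6: y≈9.403352, sp=1, e=sp−y≈-8.403352; I≈-19.750344, D=e−e_prev≈-12.298843; u=5/4·(-8.403352)+0·(-19.750344)+1·(-12.298843)≈-22.803034; next y=-4/5·9.403352+1/4·(-22.803034)≈-13.223440
n=7: y≈-13.223440, sp=-1, e=sp−y≈12.223440; I≈-7.526904, D=e−e_prev≈20.626792; u=5/4·12.223440+0·(-7.526904)+1·20.626792≈35.906092; next y=-4/5·(-13.223440)+1/4·35.906092≈19.555275
n=8: y≈19.555275, sp=-1, e=sp−y≈-20.555275; I≈-28.082179, D=e−e_prev≈-32.778715; u=5/4·(-20.555275)+0·(-28.082179)+1·(-32.778715)≈-58.472809; next y=-4/5·19.555275+1/4·(-58.472809)≈-30.262423

0 -3 -6.750 0.000
1 -3 0.047 -1.688
2 -3 -8.501 1.362
3 -3 4.845 -3.215
4 -3 -15.476 3.783
5 -3 15.548 -6.895
6 1 -22.803 9.403
7 -1 35.906 -13.223
8 -1 -58.473 19.555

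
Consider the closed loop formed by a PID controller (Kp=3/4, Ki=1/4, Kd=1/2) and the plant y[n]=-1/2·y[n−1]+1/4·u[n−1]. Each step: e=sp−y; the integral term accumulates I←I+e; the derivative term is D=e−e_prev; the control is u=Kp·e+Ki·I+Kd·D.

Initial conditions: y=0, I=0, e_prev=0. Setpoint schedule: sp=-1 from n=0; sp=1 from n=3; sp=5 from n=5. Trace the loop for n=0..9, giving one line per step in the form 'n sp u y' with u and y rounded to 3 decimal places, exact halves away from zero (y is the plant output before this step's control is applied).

(exact arithmetic carried between steps; '≈' marks a value shown rounded to 6 d.p. or computed from one; I and e_prev carry over from the previous line; the table rounds u and y to 3 d.p., halves away from zero)
n=0: y=0, sp=-1, e=sp−y=-1; I=-1, D=e−e_prev=-1; u=3/4·(-1)+1/4·(-1)+1/2·(-1)=-1.5; next y=-1/2·0+1/4·(-1.5)=-0.375
n=1: y=-0.375, sp=-1, e=sp−y=-0.625; I=-1.625, D=e−e_prev=0.375; u=3/4·(-0.625)+1/4·(-1.625)+1/2·0.375=-0.6875; next y=-1/2·(-0.375)+1/4·(-0.6875)=0.015625
n=2: y=0.015625, sp=-1, e=sp−y=-1.015625; I=-2.640625, D=e−e_prev=-0.390625; u=3/4·(-1.015625)+1/4·(-2.640625)+1/2·(-0.390625)≈-1.617188; next y=-1/2·0.015625+1/4·(-1.617188)≈-0.412109
n=3: y≈-0.412109, sp=1, e=sp−y≈1.412109; I≈-1.228516, D=e−e_prev≈2.427734; u=3/4·1.412109+1/4·(-1.228516)+1/2·2.427734≈1.965820; next y=-1/2·(-0.412109)+1/4·1.965820≈0.697510
n=4: y≈0.697510, sp=1, e=sp−y≈0.302490; I≈-0.926025, D=e−e_prev≈-1.109619; u=3/4·0.302490+1/4·(-0.926025)+1/2·(-1.109619)≈-0.559448; next y=-1/2·0.697510+1/4·(-0.559448)≈-0.488617
n=5: y≈-0.488617, sp=5, e=sp−y≈5.488617; I≈4.562592, D=e−e_prev≈5.186127; u=3/4·5.488617+1/4·4.562592+1/2·5.186127≈7.850174; next y=-1/2·(-0.488617)+1/4·7.850174≈2.206852
n=6: y≈2.206852, sp=5, e=sp−y≈2.793148; I≈7.355740, D=e−e_prev≈-2.695469; u=3/4·2.793148+1/4·7.355740+1/2·(-2.695469)≈2.586061; next y=-1/2·2.206852+1/4·2.586061≈-0.456911
n=7: y≈-0.456911, sp=5, e=sp−y≈5.456911; I≈12.812650, D=e−e_prev≈2.663763; u=3/4·5.456911+1/4·12.812650+1/2·2.663763≈8.627727; next y=-1/2·(-0.456911)+1/4·8.627727≈2.385387
n=8: y≈2.385387, sp=5, e=sp−y≈2.614613; I≈15.427263, D=e−e_prev≈-2.842298; u=3/4·2.614613+1/4·15.427263+1/2·(-2.842298)≈4.396627; next y=-1/2·2.385387+1/4·4.396627≈-0.093537
n=9: y≈-0.093537, sp=5, e=sp−y≈5.093537; I≈20.520800, D=e−e_prev≈2.478924; u=3/4·5.093537+1/4·20.520800+1/2·2.478924≈10.189815; next y=-1/2·(-0.093537)+1/4·10.189815≈2.594222

0 -1 -1.500 0.000
1 -1 -0.688 -0.375
2 -1 -1.617 0.016
3 1 1.966 -0.412
4 1 -0.559 0.698
5 5 7.850 -0.489
6 5 2.586 2.207
7 5 8.628 -0.457
8 5 4.397 2.385
9 5 10.190 -0.094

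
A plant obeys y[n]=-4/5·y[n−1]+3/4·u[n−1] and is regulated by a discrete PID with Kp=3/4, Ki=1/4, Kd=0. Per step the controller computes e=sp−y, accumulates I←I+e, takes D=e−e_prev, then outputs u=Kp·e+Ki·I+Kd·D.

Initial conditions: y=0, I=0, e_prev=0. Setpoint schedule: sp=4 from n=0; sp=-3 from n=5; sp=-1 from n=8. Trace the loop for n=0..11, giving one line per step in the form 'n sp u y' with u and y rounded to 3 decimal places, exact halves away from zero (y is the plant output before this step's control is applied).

(exact arithmetic carried between steps; '≈' marks a value shown rounded to 6 d.p. or computed from one; I and e_prev carry over from the previous line; the table rounds u and y to 3 d.p., halves away from zero)
n=0: y=0, sp=4, e=sp−y=4; I=4, D=e−e_prev=4; u=3/4·4+1/4·4+0·4=4; next y=-4/5·0+3/4·4=3
n=1: y=3, sp=4, e=sp−y=1; I=5, D=e−e_prev=-3; u=3/4·1+1/4·5+0·(-3)=2; next y=-4/5·3+3/4·2=-0.9
n=2: y=-0.9, sp=4, e=sp−y=4.9; I=9.9, D=e−e_prev=3.9; u=3/4·4.9+1/4·9.9+0·3.9=6.15; next y=-4/5·(-0.9)+3/4·6.15=5.3325
n=3: y=5.3325, sp=4, e=sp−y=-1.3325; I=8.5675, D=e−e_prev=-6.2325; u=3/4·(-1.3325)+1/4·8.5675+0·(-6.2325)=1.1425; next y=-4/5·5.3325+3/4·1.1425=-3.409125
n=4: y=-3.409125, sp=4, e=sp−y=7.409125; I=15.976625, D=e−e_prev=8.741625; u=3/4·7.409125+1/4·15.976625+0·8.741625=9.551; next y=-4/5·(-3.409125)+3/4·9.551=9.89055
n=5: y=9.89055, sp=-3, e=sp−y=-12.89055; I=3.086075, D=e−e_prev=-20.299675; u=3/4·(-12.89055)+1/4·3.086075+0·(-20.299675)≈-8.896394; next y=-4/5·9.89055+3/4·(-8.896394)≈-14.584735
n=6: y≈-14.584735, sp=-3, e=sp−y≈11.584735; I≈14.670810, D=e−e_prev≈24.475285; u=3/4·11.584735+1/4·14.670810+0·24.475285≈12.356254; next y=-4/5·(-14.584735)+3/4·12.356254≈20.934979
n=7: y≈20.934979, sp=-3, e=sp−y≈-23.934979; I≈-9.264168, D=e−e_prev≈-35.519714; u=3/4·(-23.934979)+1/4·(-9.264168)+0·(-35.519714)≈-20.267276; next y=-4/5·20.934979+3/4·(-20.267276)≈-31.948440
n=8: y≈-31.948440, sp=-1, e=sp−y≈30.948440; I≈21.684272, D=e−e_prev≈54.883419; u=3/4·30.948440+1/4·21.684272+0·54.883419≈28.632398; next y=-4/5·(-31.948440)+3/4·28.632398≈47.033051
n=9: y≈47.033051, sp=-1, e=sp−y≈-48.033051; I≈-26.348779, D=e−e_prev≈-78.981491; u=3/4·(-48.033051)+1/4·(-26.348779)+0·(-78.981491)≈-42.611983; next y=-4/5·47.033051+3/4·(-42.611983)≈-69.585428
n=10: y≈-69.585428, sp=-1, e=sp−y≈68.585428; I≈42.236649, D=e−e_prev≈116.618478; u=3/4·68.585428+1/4·42.236649+0·116.618478≈61.998233; next y=-4/5·(-69.585428)+3/4·61.998233≈102.167017
n=11: y≈102.167017, sp=-1, e=sp−y≈-103.167017; I≈-60.930368, D=e−e_prev≈-171.752444; u=3/4·(-103.167017)+1/4·(-60.930368)+0·(-171.752444)≈-92.607855; next y=-4/5·102.167017+3/4·(-92.607855)≈-151.189504

0 4 4.000 0.000
1 4 2.000 3.000
2 4 6.150 -0.900
3 4 1.143 5.333
4 4 9.551 -3.409
5 -3 -8.896 9.891
6 -3 12.356 -14.585
7 -3 -20.267 20.935
8 -1 28.632 -31.948
9 -1 -42.612 47.033
10 -1 61.998 -69.585
11 -1 -92.608 102.167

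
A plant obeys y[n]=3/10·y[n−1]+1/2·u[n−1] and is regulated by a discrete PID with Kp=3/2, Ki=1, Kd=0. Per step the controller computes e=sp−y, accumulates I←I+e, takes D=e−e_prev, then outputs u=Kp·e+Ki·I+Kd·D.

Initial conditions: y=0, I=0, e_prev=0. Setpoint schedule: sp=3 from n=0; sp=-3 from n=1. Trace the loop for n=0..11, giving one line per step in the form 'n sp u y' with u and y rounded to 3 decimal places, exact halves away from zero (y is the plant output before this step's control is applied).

0 3 7.500 0.000
1 -3 -13.875 3.750
2 -3 3.281 -5.813
3 -3 -8.180 -0.103
4 -3 -1.032 -4.121
5 -3 -5.832 -1.752
6 -3 -2.856 -3.442
7 -3 -4.867 -2.461
8 -3 -3.629 -3.172
9 -3 -4.472 -2.766
10 -3 -3.956 -3.066
11 -3 -4.310 -2.898

(exact arithmetic carried between steps; '≈' marks a value shown rounded to 6 d.p. or computed from one; I and e_prev carry over from the previous line; the table rounds u and y to 3 d.p., halves away from zero)
n=0: y=0, sp=3, e=sp−y=3; I=3, D=e−e_prev=3; u=3/2·3+1·3+0·3=7.5; next y=3/10·0+1/2·7.5=3.75
n=1: y=3.75, sp=-3, e=sp−y=-6.75; I=-3.75, D=e−e_prev=-9.75; u=3/2·(-6.75)+1·(-3.75)+0·(-9.75)=-13.875; next y=3/10·3.75+1/2·(-13.875)=-5.8125
n=2: y=-5.8125, sp=-3, e=sp−y=2.8125; I=-0.9375, D=e−e_prev=9.5625; u=3/2·2.8125+1·(-0.9375)+0·9.5625=3.28125; next y=3/10·(-5.8125)+1/2·3.28125=-0.103125
n=3: y=-0.103125, sp=-3, e=sp−y=-2.896875; I=-3.834375, D=e−e_prev=-5.709375; u=3/2·(-2.896875)+1·(-3.834375)+0·(-5.709375)≈-8.179688; next y=3/10·(-0.103125)+1/2·(-8.179688)≈-4.120781
n=4: y≈-4.120781, sp=-3, e=sp−y≈1.120781; I≈-2.713594, D=e−e_prev≈4.017656; u=3/2·1.120781+1·(-2.713594)+0·4.017656≈-1.032422; next y=3/10·(-4.120781)+1/2·(-1.032422)≈-1.752445
n=5: y≈-1.752445, sp=-3, e=sp−y≈-1.247555; I≈-3.961148, D=e−e_prev≈-2.368336; u=3/2·(-1.247555)+1·(-3.961148)+0·(-2.368336)≈-5.832480; next y=3/10·(-1.752445)+1/2·(-5.832480)≈-3.441974
n=6: y≈-3.441974, sp=-3, e=sp−y≈0.441974; I≈-3.519175, D=e−e_prev≈1.689529; u=3/2·0.441974+1·(-3.519175)+0·1.689529≈-2.856214; next y=3/10·(-3.441974)+1/2·(-2.856214)≈-2.460699
n=7: y≈-2.460699, sp=-3, e=sp−y≈-0.539301; I≈-4.058476, D=e−e_prev≈-0.981275; u=3/2·(-0.539301)+1·(-4.058476)+0·(-0.981275)≈-4.867427; next y=3/10·(-2.460699)+1/2·(-4.867427)≈-3.171923
n=8: y≈-3.171923, sp=-3, e=sp−y≈0.171923; I≈-3.886552, D=e−e_prev≈0.711224; u=3/2·0.171923+1·(-3.886552)+0·0.711224≈-3.628668; next y=3/10·(-3.171923)+1/2·(-3.628668)≈-2.765911
n=9: y≈-2.765911, sp=-3, e=sp−y≈-0.234089; I≈-4.120642, D=e−e_prev≈-0.406012; u=3/2·(-0.234089)+1·(-4.120642)+0·(-0.406012)≈-4.471775; next y=3/10·(-2.765911)+1/2·(-4.471775)≈-3.065661
n=10: y≈-3.065661, sp=-3, e=sp−y≈0.065661; I≈-4.054981, D=e−e_prev≈0.299750; u=3/2·0.065661+1·(-4.054981)+0·0.299750≈-3.956489; next y=3/10·(-3.065661)+1/2·(-3.956489)≈-2.897943
n=11: y≈-2.897943, sp=-3, e=sp−y≈-0.102057; I≈-4.157038, D=e−e_prev≈-0.167718; u=3/2·(-0.102057)+1·(-4.157038)+0·(-0.167718)≈-4.310123; next y=3/10·(-2.897943)+1/2·(-4.310123)≈-3.024445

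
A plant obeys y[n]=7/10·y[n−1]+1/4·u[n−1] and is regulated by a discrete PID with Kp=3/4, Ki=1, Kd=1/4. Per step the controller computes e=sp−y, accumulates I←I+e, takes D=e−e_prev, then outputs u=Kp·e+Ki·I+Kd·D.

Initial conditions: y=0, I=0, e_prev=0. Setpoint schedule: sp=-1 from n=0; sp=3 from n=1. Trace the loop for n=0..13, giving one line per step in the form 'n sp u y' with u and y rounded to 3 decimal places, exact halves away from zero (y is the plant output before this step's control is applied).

0 -1 -2.000 0.000
1 3 6.250 -0.500
2 3 5.200 1.213
3 3 5.543 2.149
4 3 5.146 2.890
5 3 4.602 3.309
6 3 4.082 3.467
7 3 3.694 3.448
8 3 3.463 3.337
9 3 3.369 3.201
10 3 3.370 3.083
11 3 3.422 3.001
12 3 3.490 2.956
13 3 3.551 2.942

(exact arithmetic carried between steps; '≈' marks a value shown rounded to 6 d.p. or computed from one; I and e_prev carry over from the previous line; the table rounds u and y to 3 d.p., halves away from zero)
n=0: y=0, sp=-1, e=sp−y=-1; I=-1, D=e−e_prev=-1; u=3/4·(-1)+1·(-1)+1/4·(-1)=-2; next y=7/10·0+1/4·(-2)=-0.5
n=1: y=-0.5, sp=3, e=sp−y=3.5; I=2.5, D=e−e_prev=4.5; u=3/4·3.5+1·2.5+1/4·4.5=6.25; next y=7/10·(-0.5)+1/4·6.25=1.2125
n=2: y=1.2125, sp=3, e=sp−y=1.7875; I=4.2875, D=e−e_prev=-1.7125; u=3/4·1.7875+1·4.2875+1/4·(-1.7125)=5.2; next y=7/10·1.2125+1/4·5.2=2.14875
n=3: y=2.14875, sp=3, e=sp−y=0.85125; I=5.13875, D=e−e_prev=-0.93625; u=3/4·0.85125+1·5.13875+1/4·(-0.93625)=5.543125; next y=7/10·2.14875+1/4·5.543125≈2.889906
n=4: y≈2.889906, sp=3, e=sp−y≈0.110094; I≈5.248844, D=e−e_prev≈-0.741156; u=3/4·0.110094+1·5.248844+1/4·(-0.741156)≈5.146125; next y=7/10·2.889906+1/4·5.146125≈3.309466
n=5: y≈3.309466, sp=3, e=sp−y≈-0.309466; I≈4.939378, D=e−e_prev≈-0.419559; u=3/4·(-0.309466)+1·4.939378+1/4·(-0.419559)≈4.602389; next y=7/10·3.309466+1/4·4.602389≈3.467223
n=6: y≈3.467223, sp=3, e=sp−y≈-0.467223; I≈4.472155, D=e−e_prev≈-0.157758; u=3/4·(-0.467223)+1·4.472155+1/4·(-0.157758)≈4.082298; next y=7/10·3.467223+1/4·4.082298≈3.447631
n=7: y≈3.447631, sp=3, e=sp−y≈-0.447631; I≈4.024524, D=e−e_prev≈0.019592; u=3/4·(-0.447631)+1·4.024524+1/4·0.019592≈3.693699; next y=7/10·3.447631+1/4·3.693699≈3.336766
n=8: y≈3.336766, sp=3, e=sp−y≈-0.336766; I≈3.687758, D=e−e_prev≈0.110864; u=3/4·(-0.336766)+1·3.687758+1/4·0.110864≈3.462899; next y=7/10·3.336766+1/4·3.462899≈3.201461
n=9: y≈3.201461, sp=3, e=sp−y≈-0.201461; I≈3.486297, D=e−e_prev≈0.135305; u=3/4·(-0.201461)+1·3.486297+1/4·0.135305≈3.369027; next y=7/10·3.201461+1/4·3.369027≈3.083280
n=10: y≈3.083280, sp=3, e=sp−y≈-0.083280; I≈3.403017, D=e−e_prev≈0.118182; u=3/4·(-0.083280)+1·3.403017+1/4·0.118182≈3.370103; next y=7/10·3.083280+1/4·3.370103≈3.000821
n=11: y≈3.000821, sp=3, e=sp−y≈-0.000821; I≈3.402196, D=e−e_prev≈0.082458; u=3/4·(-0.000821)+1·3.402196+1/4·0.082458≈3.422194; next y=7/10·3.000821+1/4·3.422194≈2.956124
n=12: y≈2.956124, sp=3, e=sp−y≈0.043876; I≈3.446072, D=e−e_prev≈0.044698; u=3/4·0.043876+1·3.446072+1/4·0.044698≈3.490154; next y=7/10·2.956124+1/4·3.490154≈2.941825
n=13: y≈2.941825, sp=3, e=sp−y≈0.058175; I≈3.504247, D=e−e_prev≈0.014299; u=3/4·0.058175+1·3.504247+1/4·0.014299≈3.551453; next y=7/10·2.941825+1/4·3.551453≈2.947141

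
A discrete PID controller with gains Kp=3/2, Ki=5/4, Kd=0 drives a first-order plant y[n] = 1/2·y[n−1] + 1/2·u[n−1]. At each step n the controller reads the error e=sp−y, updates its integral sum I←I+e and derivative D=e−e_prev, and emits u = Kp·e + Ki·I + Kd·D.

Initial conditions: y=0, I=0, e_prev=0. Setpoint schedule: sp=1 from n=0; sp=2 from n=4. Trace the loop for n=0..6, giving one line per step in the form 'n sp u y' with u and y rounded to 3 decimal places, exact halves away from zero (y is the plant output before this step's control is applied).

(exact arithmetic carried between steps; '≈' marks a value shown rounded to 6 d.p. or computed from one; I and e_prev carry over from the previous line; the table rounds u and y to 3 d.p., halves away from zero)
n=0: y=0, sp=1, e=sp−y=1; I=1, D=e−e_prev=1; u=3/2·1+5/4·1+0·1=2.75; next y=1/2·0+1/2·2.75=1.375
n=1: y=1.375, sp=1, e=sp−y=-0.375; I=0.625, D=e−e_prev=-1.375; u=3/2·(-0.375)+5/4·0.625+0·(-1.375)=0.21875; next y=1/2·1.375+1/2·0.21875=0.796875
n=2: y=0.796875, sp=1, e=sp−y=0.203125; I=0.828125, D=e−e_prev=0.578125; u=3/2·0.203125+5/4·0.828125+0·0.578125≈1.339844; next y=1/2·0.796875+1/2·1.339844≈1.068359
n=3: y≈1.068359, sp=1, e=sp−y≈-0.068359; I≈0.759766, D=e−e_prev≈-0.271484; u=3/2·(-0.068359)+5/4·0.759766+0·(-0.271484)≈0.847168; next y=1/2·1.068359+1/2·0.847168≈0.957764
n=4: y≈0.957764, sp=2, e=sp−y≈1.042236; I≈1.802002, D=e−e_prev≈1.110596; u=3/2·1.042236+5/4·1.802002+0·1.110596≈3.815857; next y=1/2·0.957764+1/2·3.815857≈2.386810
n=5: y≈2.386810, sp=2, e=sp−y≈-0.386810; I≈1.415192, D=e−e_prev≈-1.429047; u=3/2·(-0.386810)+5/4·1.415192+0·(-1.429047)≈1.188774; next y=1/2·2.386810+1/2·1.188774≈1.787792
n=6: y≈1.787792, sp=2, e=sp−y≈0.212208; I≈1.627399, D=e−e_prev≈0.599018; u=3/2·0.212208+5/4·1.627399+0·0.599018≈2.352561; next y=1/2·1.787792+1/2·2.352561≈2.070177

0 1 2.750 0.000
1 1 0.219 1.375
2 1 1.340 0.797
3 1 0.847 1.068
4 2 3.816 0.958
5 2 1.189 2.387
6 2 2.353 1.788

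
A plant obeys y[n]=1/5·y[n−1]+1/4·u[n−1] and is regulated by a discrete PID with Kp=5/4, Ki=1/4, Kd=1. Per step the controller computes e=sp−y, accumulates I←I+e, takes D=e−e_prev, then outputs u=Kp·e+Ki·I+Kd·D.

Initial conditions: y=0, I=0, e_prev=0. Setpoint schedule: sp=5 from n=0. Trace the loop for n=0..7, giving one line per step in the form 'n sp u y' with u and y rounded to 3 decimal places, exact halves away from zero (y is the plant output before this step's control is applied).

0 5 12.500 0.000
1 5 0.938 3.125
2 5 10.195 0.859
3 5 4.312 2.721
4 5 9.489 1.622
5 5 6.548 2.697
6 5 9.500 2.176
7 5 8.101 2.810

(exact arithmetic carried between steps; '≈' marks a value shown rounded to 6 d.p. or computed from one; I and e_prev carry over from the previous line; the table rounds u and y to 3 d.p., halves away from zero)
n=0: y=0, sp=5, e=sp−y=5; I=5, D=e−e_prev=5; u=5/4·5+1/4·5+1·5=12.5; next y=1/5·0+1/4·12.5=3.125
n=1: y=3.125, sp=5, e=sp−y=1.875; I=6.875, D=e−e_prev=-3.125; u=5/4·1.875+1/4·6.875+1·(-3.125)=0.9375; next y=1/5·3.125+1/4·0.9375=0.859375
n=2: y=0.859375, sp=5, e=sp−y=4.140625; I=11.015625, D=e−e_prev=2.265625; u=5/4·4.140625+1/4·11.015625+1·2.265625≈10.195313; next y=1/5·0.859375+1/4·10.195313≈2.720703
n=3: y≈2.720703, sp=5, e=sp−y≈2.279297; I≈13.294922, D=e−e_prev≈-1.861328; u=5/4·2.279297+1/4·13.294922+1·(-1.861328)≈4.311523; next y=1/5·2.720703+1/4·4.311523≈1.622021
n=4: y≈1.622021, sp=5, e=sp−y≈3.377979; I≈16.672900, D=e−e_prev≈1.098682; u=5/4·3.377979+1/4·16.672900+1·1.098682≈9.489380; next y=1/5·1.622021+1/4·9.489380≈2.696749
n=5: y≈2.696749, sp=5, e=sp−y≈2.303251; I≈18.976151, D=e−e_prev≈-1.074728; u=5/4·2.303251+1/4·18.976151+1·(-1.074728)≈6.548373; next y=1/5·2.696749+1/4·6.548373≈2.176443
n=6: y≈2.176443, sp=5, e=sp−y≈2.823557; I≈21.799708, D=e−e_prev≈0.520306; u=5/4·2.823557+1/4·21.799708+1·0.520306≈9.499679; next y=1/5·2.176443+1/4·9.499679≈2.810208
n=7: y≈2.810208, sp=5, e=sp−y≈2.189792; I≈23.989500, D=e−e_prev≈-0.633765; u=5/4·2.189792+1/4·23.989500+1·(-0.633765)≈8.100849; next y=1/5·2.810208+1/4·8.100849≈2.587254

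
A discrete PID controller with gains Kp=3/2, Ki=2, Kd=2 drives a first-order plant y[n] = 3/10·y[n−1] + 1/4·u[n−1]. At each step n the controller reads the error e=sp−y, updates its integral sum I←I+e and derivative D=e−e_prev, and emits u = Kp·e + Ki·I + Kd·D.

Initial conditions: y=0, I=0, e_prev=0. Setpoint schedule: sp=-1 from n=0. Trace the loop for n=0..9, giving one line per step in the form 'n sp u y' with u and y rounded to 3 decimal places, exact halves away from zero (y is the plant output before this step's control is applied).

0 -1 -5.500 0.000
1 -1 2.063 -1.375
2 -1 -8.067 0.103
3 -1 4.172 -1.986
4 -1 -11.416 0.447
5 -1 7.975 -2.720
6 -1 -16.357 1.178
7 -1 14.108 -3.736
8 -1 -24.029 2.406
9 -1 23.747 -5.285

(exact arithmetic carried between steps; '≈' marks a value shown rounded to 6 d.p. or computed from one; I and e_prev carry over from the previous line; the table rounds u and y to 3 d.p., halves away from zero)
n=0: y=0, sp=-1, e=sp−y=-1; I=-1, D=e−e_prev=-1; u=3/2·(-1)+2·(-1)+2·(-1)=-5.5; next y=3/10·0+1/4·(-5.5)=-1.375
n=1: y=-1.375, sp=-1, e=sp−y=0.375; I=-0.625, D=e−e_prev=1.375; u=3/2·0.375+2·(-0.625)+2·1.375=2.0625; next y=3/10·(-1.375)+1/4·2.0625=0.103125
n=2: y=0.103125, sp=-1, e=sp−y=-1.103125; I=-1.728125, D=e−e_prev=-1.478125; u=3/2·(-1.103125)+2·(-1.728125)+2·(-1.478125)≈-8.067188; next y=3/10·0.103125+1/4·(-8.067188)≈-1.985859
n=3: y≈-1.985859, sp=-1, e=sp−y≈0.985859; I≈-0.742266, D=e−e_prev≈2.088984; u=3/2·0.985859+2·(-0.742266)+2·2.088984≈4.172227; next y=3/10·(-1.985859)+1/4·4.172227≈0.447299
n=4: y≈0.447299, sp=-1, e=sp−y≈-1.447299; I≈-2.189564, D=e−e_prev≈-2.433158; u=3/2·(-1.447299)+2·(-2.189564)+2·(-2.433158)≈-11.416394; next y=3/10·0.447299+1/4·(-11.416394)≈-2.719909
n=5: y≈-2.719909, sp=-1, e=sp−y≈1.719909; I≈-0.469656, D=e−e_prev≈3.167208; u=3/2·1.719909+2·(-0.469656)+2·3.167208≈7.974967; next y=3/10·(-2.719909)+1/4·7.974967≈1.177769
n=6: y≈1.177769, sp=-1, e=sp−y≈-2.177769; I≈-2.647425, D=e−e_prev≈-3.897678; u=3/2·(-2.177769)+2·(-2.647425)+2·(-3.897678)≈-16.356859; next y=3/10·1.177769+1/4·(-16.356859)≈-3.735884
n=7: y≈-3.735884, sp=-1, e=sp−y≈2.735884; I≈0.088459, D=e−e_prev≈4.913653; u=3/2·2.735884+2·0.088459+2·4.913653≈14.108051; next y=3/10·(-3.735884)+1/4·14.108051≈2.406247
n=8: y≈2.406247, sp=-1, e=sp−y≈-3.406247; I≈-3.317788, D=e−e_prev≈-6.142131; u=3/2·(-3.406247)+2·(-3.317788)+2·(-6.142131)≈-24.029210; next y=3/10·2.406247+1/4·(-24.029210)≈-5.285428
n=9: y≈-5.285428, sp=-1, e=sp−y≈4.285428; I≈0.967640, D=e−e_prev≈7.691676; u=3/2·4.285428+2·0.967640+2·7.691676≈23.746775; next y=3/10·(-5.285428)+1/4·23.746775≈4.351065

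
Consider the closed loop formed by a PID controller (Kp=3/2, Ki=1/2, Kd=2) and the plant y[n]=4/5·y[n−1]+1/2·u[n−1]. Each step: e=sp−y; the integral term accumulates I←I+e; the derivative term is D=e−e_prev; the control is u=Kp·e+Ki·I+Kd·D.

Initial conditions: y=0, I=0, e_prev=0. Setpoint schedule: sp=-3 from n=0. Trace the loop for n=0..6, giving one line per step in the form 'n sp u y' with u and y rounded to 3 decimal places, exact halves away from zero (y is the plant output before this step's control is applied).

0 -3 -12.000 0.000
1 -3 16.500 -6.000
2 -3 -31.800 3.450
3 -3 50.235 -13.140
4 -3 -88.857 14.606
5 -3 147.230 -32.744
6 -3 -253.252 47.420

(exact arithmetic carried between steps; '≈' marks a value shown rounded to 6 d.p. or computed from one; I and e_prev carry over from the previous line; the table rounds u and y to 3 d.p., halves away from zero)
n=0: y=0, sp=-3, e=sp−y=-3; I=-3, D=e−e_prev=-3; u=3/2·(-3)+1/2·(-3)+2·(-3)=-12; next y=4/5·0+1/2·(-12)=-6
n=1: y=-6, sp=-3, e=sp−y=3; I=0, D=e−e_prev=6; u=3/2·3+1/2·0+2·6=16.5; next y=4/5·(-6)+1/2·16.5=3.45
n=2: y=3.45, sp=-3, e=sp−y=-6.45; I=-6.45, D=e−e_prev=-9.45; u=3/2·(-6.45)+1/2·(-6.45)+2·(-9.45)=-31.8; next y=4/5·3.45+1/2·(-31.8)=-13.14
n=3: y=-13.14, sp=-3, e=sp−y=10.14; I=3.69, D=e−e_prev=16.59; u=3/2·10.14+1/2·3.69+2·16.59=50.235; next y=4/5·(-13.14)+1/2·50.235=14.6055
n=4: y=14.6055, sp=-3, e=sp−y=-17.6055; I=-13.9155, D=e−e_prev=-27.7455; u=3/2·(-17.6055)+1/2·(-13.9155)+2·(-27.7455)=-88.857; next y=4/5·14.6055+1/2·(-88.857)=-32.7441
n=5: y=-32.7441, sp=-3, e=sp−y=29.7441; I=15.8286, D=e−e_prev=47.3496; u=3/2·29.7441+1/2·15.8286+2·47.3496=147.22965; next y=4/5·(-32.7441)+1/2·147.22965=47.419545
n=6: y=47.419545, sp=-3, e=sp−y=-50.419545; I=-34.590945, D=e−e_prev=-80.163645; u=3/2·(-50.419545)+1/2·(-34.590945)+2·(-80.163645)=-253.25208; next y=4/5·47.419545+1/2·(-253.25208)=-88.690404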